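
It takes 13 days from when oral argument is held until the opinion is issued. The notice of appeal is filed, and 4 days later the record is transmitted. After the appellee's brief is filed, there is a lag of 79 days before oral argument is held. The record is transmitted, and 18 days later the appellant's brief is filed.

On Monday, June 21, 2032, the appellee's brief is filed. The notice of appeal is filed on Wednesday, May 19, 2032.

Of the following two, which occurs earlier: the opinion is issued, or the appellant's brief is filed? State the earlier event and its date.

The appellee's brief is filed: Jun 21, 2032.
Oral argument is held: Jun 21, 2032 + 79 days = Sep 8, 2032.
The opinion is issued: Sep 8, 2032 + 13 days = Sep 21, 2032.
The notice of appeal is filed: May 19, 2032.
The record is transmitted: May 19, 2032 + 4 days = May 23, 2032.
The appellant's brief is filed: May 23, 2032 + 18 days = Jun 10, 2032.
Comparing: the opinion is issued on Sep 21, 2032 vs the appellant's brief is filed on Jun 10, 2032. Earlier: the appellant's brief is filed.

The appellant's brief is filed — Thursday, June 10, 2032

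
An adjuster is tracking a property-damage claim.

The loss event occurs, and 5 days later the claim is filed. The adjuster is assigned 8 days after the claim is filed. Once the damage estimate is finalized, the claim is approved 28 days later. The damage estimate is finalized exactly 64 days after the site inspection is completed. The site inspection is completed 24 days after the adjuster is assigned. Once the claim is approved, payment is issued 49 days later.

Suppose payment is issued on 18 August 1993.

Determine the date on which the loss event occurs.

21 February 1993

Payment is issued: Aug 18, 1993.
The claim is approved: Aug 18, 1993 − 49 days = Jun 30, 1993.
The damage estimate is finalized: Jun 30, 1993 − 28 days = Jun 2, 1993.
The site inspection is completed: Jun 2, 1993 − 64 days = Mar 30, 1993.
The adjuster is assigned: Mar 30, 1993 − 24 days = Mar 6, 1993.
The claim is filed: Mar 6, 1993 − 8 days = Feb 26, 1993.
The loss event occurs: Feb 26, 1993 − 5 days = Feb 21, 1993.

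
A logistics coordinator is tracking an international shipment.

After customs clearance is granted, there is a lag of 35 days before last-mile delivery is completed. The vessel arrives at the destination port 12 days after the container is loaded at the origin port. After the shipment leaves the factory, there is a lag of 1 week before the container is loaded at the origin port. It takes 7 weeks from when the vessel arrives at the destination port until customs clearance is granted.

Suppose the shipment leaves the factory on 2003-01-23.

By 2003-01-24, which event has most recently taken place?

The shipment leaves the factory

The shipment leaves the factory: Jan 23, 2003.
The container is loaded at the origin port: Jan 23, 2003 + 1 week = Jan 30, 2003.
The vessel arrives at the destination port: Jan 30, 2003 + 12 days = Feb 11, 2003.
Customs clearance is granted: Feb 11, 2003 + 7 weeks = Apr 1, 2003.
Last-mile delivery is completed: Apr 1, 2003 + 35 days = May 6, 2003.
Jan 24, 2003 falls between when the shipment leaves the factory (Jan 23, 2003) and when the container is loaded at the origin port (Jan 30, 2003).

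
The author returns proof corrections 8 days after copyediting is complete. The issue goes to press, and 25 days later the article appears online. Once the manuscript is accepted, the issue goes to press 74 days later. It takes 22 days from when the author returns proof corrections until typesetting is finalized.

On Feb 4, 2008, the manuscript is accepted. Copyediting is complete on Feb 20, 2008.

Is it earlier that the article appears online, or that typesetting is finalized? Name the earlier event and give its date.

Typesetting is finalized — Mar 21, 2008

The manuscript is accepted: Feb 4, 2008.
The issue goes to press: Feb 4, 2008 + 74 days = Apr 18, 2008.
The article appears online: Apr 18, 2008 + 25 days = May 13, 2008.
Copyediting is complete: Feb 20, 2008.
The author returns proof corrections: Feb 20, 2008 + 8 days = Feb 28, 2008.
Typesetting is finalized: Feb 28, 2008 + 22 days = Mar 21, 2008.
Comparing: the article appears online on May 13, 2008 vs typesetting is finalized on Mar 21, 2008. Earlier: typesetting is finalized.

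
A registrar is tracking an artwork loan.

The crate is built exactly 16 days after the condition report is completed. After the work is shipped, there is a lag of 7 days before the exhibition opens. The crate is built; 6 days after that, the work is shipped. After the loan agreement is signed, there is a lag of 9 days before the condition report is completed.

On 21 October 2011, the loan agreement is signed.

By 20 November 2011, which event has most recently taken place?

The crate is built

The loan agreement is signed: Oct 21, 2011.
The condition report is completed: Oct 21, 2011 + 9 days = Oct 30, 2011.
The crate is built: Oct 30, 2011 + 16 days = Nov 15, 2011.
The work is shipped: Nov 15, 2011 + 6 days = Nov 21, 2011.
The exhibition opens: Nov 21, 2011 + 7 days = Nov 28, 2011.
Nov 20, 2011 falls between when the crate is built (Nov 15, 2011) and when the work is shipped (Nov 21, 2011).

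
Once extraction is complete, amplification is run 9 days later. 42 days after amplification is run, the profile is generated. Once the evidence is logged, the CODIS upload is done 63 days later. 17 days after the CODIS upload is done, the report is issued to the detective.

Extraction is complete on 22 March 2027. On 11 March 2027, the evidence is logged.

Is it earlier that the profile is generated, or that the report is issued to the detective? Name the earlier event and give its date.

The profile is generated — 12 May 2027

Extraction is complete: Mar 22, 2027.
Amplification is run: Mar 22, 2027 + 9 days = Mar 31, 2027.
The profile is generated: Mar 31, 2027 + 42 days = May 12, 2027.
The evidence is logged: Mar 11, 2027.
The CODIS upload is done: Mar 11, 2027 + 63 days = May 13, 2027.
The report is issued to the detective: May 13, 2027 + 17 days = May 30, 2027.
Comparing: the profile is generated on May 12, 2027 vs the report is issued to the detective on May 30, 2027. Earlier: the profile is generated.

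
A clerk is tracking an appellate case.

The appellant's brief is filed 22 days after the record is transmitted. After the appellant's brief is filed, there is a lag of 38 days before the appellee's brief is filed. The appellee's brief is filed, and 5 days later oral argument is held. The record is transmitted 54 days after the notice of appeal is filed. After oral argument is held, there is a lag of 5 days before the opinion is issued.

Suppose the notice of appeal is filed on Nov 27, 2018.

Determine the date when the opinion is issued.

Mar 31, 2019

The notice of appeal is filed: Nov 27, 2018.
The record is transmitted: Nov 27, 2018 + 54 days = Jan 20, 2019.
The appellant's brief is filed: Jan 20, 2019 + 22 days = Feb 11, 2019.
The appellee's brief is filed: Feb 11, 2019 + 38 days = Mar 21, 2019.
Oral argument is held: Mar 21, 2019 + 5 days = Mar 26, 2019.
The opinion is issued: Mar 26, 2019 + 5 days = Mar 31, 2019.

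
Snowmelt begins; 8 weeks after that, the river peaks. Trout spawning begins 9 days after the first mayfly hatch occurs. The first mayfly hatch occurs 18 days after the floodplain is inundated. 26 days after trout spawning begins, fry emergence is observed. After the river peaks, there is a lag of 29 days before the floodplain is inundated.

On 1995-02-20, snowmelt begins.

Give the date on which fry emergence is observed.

1995-07-08

Snowmelt begins: Feb 20, 1995.
The river peaks: Feb 20, 1995 + 8 weeks = Apr 17, 1995.
The floodplain is inundated: Apr 17, 1995 + 29 days = May 16, 1995.
The first mayfly hatch occurs: May 16, 1995 + 18 days = Jun 3, 1995.
Trout spawning begins: Jun 3, 1995 + 9 days = Jun 12, 1995.
Fry emergence is observed: Jun 12, 1995 + 26 days = Jul 8, 1995.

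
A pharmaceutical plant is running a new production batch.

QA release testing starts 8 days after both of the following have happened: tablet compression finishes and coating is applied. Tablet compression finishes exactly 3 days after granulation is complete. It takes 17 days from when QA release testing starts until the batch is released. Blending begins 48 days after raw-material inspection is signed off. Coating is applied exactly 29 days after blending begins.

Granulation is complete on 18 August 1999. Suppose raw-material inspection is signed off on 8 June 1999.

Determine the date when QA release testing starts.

1 September 1999

Granulation is complete: Aug 18, 1999.
Tablet compression finishes: Aug 18, 1999 + 3 days = Aug 21, 1999.
Raw-material inspection is signed off: Jun 8, 1999.
Blending begins: Jun 8, 1999 + 48 days = Jul 26, 1999.
Coating is applied: Jul 26, 1999 + 29 days = Aug 24, 1999.
Both prerequisites met — tablet compression finishes (Aug 21, 1999), coating is applied (Aug 24, 1999); the later is Aug 24, 1999.
QA release testing starts: Aug 24, 1999 + 8 days = Sep 1, 1999.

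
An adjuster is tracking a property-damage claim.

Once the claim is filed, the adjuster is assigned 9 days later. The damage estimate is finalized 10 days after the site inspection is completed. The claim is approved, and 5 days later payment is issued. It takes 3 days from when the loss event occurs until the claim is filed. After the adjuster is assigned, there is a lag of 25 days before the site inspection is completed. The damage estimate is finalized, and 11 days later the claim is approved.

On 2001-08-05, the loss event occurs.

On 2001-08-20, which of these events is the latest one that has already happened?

The loss event occurs: Aug 5, 2001.
The claim is filed: Aug 5, 2001 + 3 days = Aug 8, 2001.
The adjuster is assigned: Aug 8, 2001 + 9 days = Aug 17, 2001.
The site inspection is completed: Aug 17, 2001 + 25 days = Sep 11, 2001.
The damage estimate is finalized: Sep 11, 2001 + 10 days = Sep 21, 2001.
The claim is approved: Sep 21, 2001 + 11 days = Oct 2, 2001.
Payment is issued: Oct 2, 2001 + 5 days = Oct 7, 2001.
Aug 20, 2001 falls between when the adjuster is assigned (Aug 17, 2001) and when the site inspection is completed (Sep 11, 2001).

The adjuster is assigned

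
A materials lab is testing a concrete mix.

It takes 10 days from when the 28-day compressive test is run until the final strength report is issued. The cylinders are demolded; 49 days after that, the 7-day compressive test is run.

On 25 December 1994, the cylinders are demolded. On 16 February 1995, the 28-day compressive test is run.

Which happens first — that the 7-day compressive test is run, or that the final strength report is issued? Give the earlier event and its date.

The 7-day compressive test is run — 12 February 1995

The cylinders are demolded: Dec 25, 1994.
The 7-day compressive test is run: Dec 25, 1994 + 49 days = Feb 12, 1995.
The 28-day compressive test is run: Feb 16, 1995.
The final strength report is issued: Feb 16, 1995 + 10 days = Feb 26, 1995.
Comparing: the 7-day compressive test is run on Feb 12, 1995 vs the final strength report is issued on Feb 26, 1995. Earlier: the 7-day compressive test is run.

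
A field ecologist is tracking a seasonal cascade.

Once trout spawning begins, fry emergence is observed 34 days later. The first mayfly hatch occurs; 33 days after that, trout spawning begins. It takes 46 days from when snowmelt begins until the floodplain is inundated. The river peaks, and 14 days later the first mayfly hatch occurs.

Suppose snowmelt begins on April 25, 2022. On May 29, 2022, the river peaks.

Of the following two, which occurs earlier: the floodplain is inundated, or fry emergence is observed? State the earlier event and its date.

The floodplain is inundated — June 10, 2022

Snowmelt begins: Apr 25, 2022.
The floodplain is inundated: Apr 25, 2022 + 46 days = Jun 10, 2022.
The river peaks: May 29, 2022.
The first mayfly hatch occurs: May 29, 2022 + 14 days = Jun 12, 2022.
Trout spawning begins: Jun 12, 2022 + 33 days = Jul 15, 2022.
Fry emergence is observed: Jul 15, 2022 + 34 days = Aug 18, 2022.
Comparing: the floodplain is inundated on Jun 10, 2022 vs fry emergence is observed on Aug 18, 2022. Earlier: the floodplain is inundated.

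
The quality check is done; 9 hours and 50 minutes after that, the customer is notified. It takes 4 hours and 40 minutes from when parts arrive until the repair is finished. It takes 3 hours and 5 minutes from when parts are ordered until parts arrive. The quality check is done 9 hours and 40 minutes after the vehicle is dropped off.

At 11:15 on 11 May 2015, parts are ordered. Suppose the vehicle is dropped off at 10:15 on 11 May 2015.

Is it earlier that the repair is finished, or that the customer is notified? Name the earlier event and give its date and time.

Parts are ordered: 11:15 May 11, 2015.
Parts arrive: 11:15 May 11, 2015 + 3h05m = 14:20 May 11, 2015.
The repair is finished: 14:20 May 11, 2015 + 4h40m = 19:00 May 11, 2015.
The vehicle is dropped off: 10:15 May 11, 2015.
The quality check is done: 10:15 May 11, 2015 + 9h40m = 19:55 May 11, 2015.
The customer is notified: 19:55 May 11, 2015 + 9h50m = 05:45 May 12, 2015.
Comparing: the repair is finished at 19:00 May 11, 2015 vs the customer is notified at 05:45 May 12, 2015. Earlier: the repair is finished.

The repair is finished — 19:00 on 11 May 2015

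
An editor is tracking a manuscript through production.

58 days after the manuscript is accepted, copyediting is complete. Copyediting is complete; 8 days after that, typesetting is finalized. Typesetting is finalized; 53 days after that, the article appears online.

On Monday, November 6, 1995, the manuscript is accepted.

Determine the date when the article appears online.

Monday, March 4, 1996

The manuscript is accepted: Nov 6, 1995.
Copyediting is complete: Nov 6, 1995 + 58 days = Jan 3, 1996.
Typesetting is finalized: Jan 3, 1996 + 8 days = Jan 11, 1996.
The article appears online: Jan 11, 1996 + 53 days = Mar 4, 1996.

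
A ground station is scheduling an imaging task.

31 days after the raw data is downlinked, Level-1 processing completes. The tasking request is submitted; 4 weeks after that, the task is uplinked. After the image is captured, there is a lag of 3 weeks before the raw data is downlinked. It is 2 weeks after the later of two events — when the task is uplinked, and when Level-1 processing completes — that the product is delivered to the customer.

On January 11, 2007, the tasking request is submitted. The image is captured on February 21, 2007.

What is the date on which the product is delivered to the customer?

The tasking request is submitted: Jan 11, 2007.
The task is uplinked: Jan 11, 2007 + 4 weeks = Feb 8, 2007.
The image is captured: Feb 21, 2007.
The raw data is downlinked: Feb 21, 2007 + 3 weeks = Mar 14, 2007.
Level-1 processing completes: Mar 14, 2007 + 31 days = Apr 14, 2007.
Both prerequisites met — the task is uplinked (Feb 8, 2007), Level-1 processing completes (Apr 14, 2007); the later is Apr 14, 2007.
The product is delivered to the customer: Apr 14, 2007 + 2 weeks = Apr 28, 2007.

April 28, 2007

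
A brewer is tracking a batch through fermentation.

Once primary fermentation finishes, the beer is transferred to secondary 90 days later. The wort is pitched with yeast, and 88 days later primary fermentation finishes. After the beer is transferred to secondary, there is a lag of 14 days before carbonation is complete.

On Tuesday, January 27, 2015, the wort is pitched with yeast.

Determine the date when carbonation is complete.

Friday, August 7, 2015

The wort is pitched with yeast: Jan 27, 2015.
Primary fermentation finishes: Jan 27, 2015 + 88 days = Apr 25, 2015.
The beer is transferred to secondary: Apr 25, 2015 + 90 days = Jul 24, 2015.
Carbonation is complete: Jul 24, 2015 + 14 days = Aug 7, 2015.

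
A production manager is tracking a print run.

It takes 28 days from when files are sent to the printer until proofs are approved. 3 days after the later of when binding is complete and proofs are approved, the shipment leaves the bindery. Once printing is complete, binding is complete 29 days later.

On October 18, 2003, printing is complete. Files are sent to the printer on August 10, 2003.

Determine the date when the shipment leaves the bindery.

Printing is complete: Oct 18, 2003.
Binding is complete: Oct 18, 2003 + 29 days = Nov 16, 2003.
Files are sent to the printer: Aug 10, 2003.
Proofs are approved: Aug 10, 2003 + 28 days = Sep 7, 2003.
Both prerequisites met — binding is complete (Nov 16, 2003), proofs are approved (Sep 7, 2003); the later is Nov 16, 2003.
The shipment leaves the bindery: Nov 16, 2003 + 3 days = Nov 19, 2003.

November 19, 2003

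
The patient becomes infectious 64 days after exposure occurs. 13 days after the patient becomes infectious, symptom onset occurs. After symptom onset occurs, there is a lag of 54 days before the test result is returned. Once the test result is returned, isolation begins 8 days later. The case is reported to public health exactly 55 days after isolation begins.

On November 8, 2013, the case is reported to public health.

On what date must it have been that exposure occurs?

The case is reported to public health: Nov 8, 2013.
Isolation begins: Nov 8, 2013 − 55 days = Sep 14, 2013.
The test result is returned: Sep 14, 2013 − 8 days = Sep 6, 2013.
Symptom onset occurs: Sep 6, 2013 − 54 days = Jul 14, 2013.
The patient becomes infectious: Jul 14, 2013 − 13 days = Jul 1, 2013.
Exposure occurs: Jul 1, 2013 − 64 days = Apr 28, 2013.

April 28, 2013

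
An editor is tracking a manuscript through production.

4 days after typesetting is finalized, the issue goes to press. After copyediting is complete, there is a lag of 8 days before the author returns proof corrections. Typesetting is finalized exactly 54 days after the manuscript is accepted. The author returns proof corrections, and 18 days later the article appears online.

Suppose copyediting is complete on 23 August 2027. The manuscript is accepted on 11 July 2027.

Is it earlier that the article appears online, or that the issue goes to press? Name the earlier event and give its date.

Copyediting is complete: Aug 23, 2027.
The author returns proof corrections: Aug 23, 2027 + 8 days = Aug 31, 2027.
The article appears online: Aug 31, 2027 + 18 days = Sep 18, 2027.
The manuscript is accepted: Jul 11, 2027.
Typesetting is finalized: Jul 11, 2027 + 54 days = Sep 3, 2027.
The issue goes to press: Sep 3, 2027 + 4 days = Sep 7, 2027.
Comparing: the article appears online on Sep 18, 2027 vs the issue goes to press on Sep 7, 2027. Earlier: the issue goes to press.

The issue goes to press — 7 September 2027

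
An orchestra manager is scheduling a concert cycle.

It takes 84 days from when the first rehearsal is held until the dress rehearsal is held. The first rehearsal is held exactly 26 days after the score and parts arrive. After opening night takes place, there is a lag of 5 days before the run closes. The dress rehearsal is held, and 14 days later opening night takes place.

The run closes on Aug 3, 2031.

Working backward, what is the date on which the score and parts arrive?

The run closes: Aug 3, 2031.
Opening night takes place: Aug 3, 2031 − 5 days = Jul 29, 2031.
The dress rehearsal is held: Jul 29, 2031 − 14 days = Jul 15, 2031.
The first rehearsal is held: Jul 15, 2031 − 84 days = Apr 22, 2031.
The score and parts arrive: Apr 22, 2031 − 26 days = Mar 27, 2031.

Mar 27, 2031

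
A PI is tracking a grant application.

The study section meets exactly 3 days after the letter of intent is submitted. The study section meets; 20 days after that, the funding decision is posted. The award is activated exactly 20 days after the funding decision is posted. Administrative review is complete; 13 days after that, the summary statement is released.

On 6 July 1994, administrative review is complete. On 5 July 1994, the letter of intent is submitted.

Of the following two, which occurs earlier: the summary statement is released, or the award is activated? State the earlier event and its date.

Administrative review is complete: Jul 6, 1994.
The summary statement is released: Jul 6, 1994 + 13 days = Jul 19, 1994.
The letter of intent is submitted: Jul 5, 1994.
The study section meets: Jul 5, 1994 + 3 days = Jul 8, 1994.
The funding decision is posted: Jul 8, 1994 + 20 days = Jul 28, 1994.
The award is activated: Jul 28, 1994 + 20 days = Aug 17, 1994.
Comparing: the summary statement is released on Jul 19, 1994 vs the award is activated on Aug 17, 1994. Earlier: the summary statement is released.

The summary statement is released — 19 July 1994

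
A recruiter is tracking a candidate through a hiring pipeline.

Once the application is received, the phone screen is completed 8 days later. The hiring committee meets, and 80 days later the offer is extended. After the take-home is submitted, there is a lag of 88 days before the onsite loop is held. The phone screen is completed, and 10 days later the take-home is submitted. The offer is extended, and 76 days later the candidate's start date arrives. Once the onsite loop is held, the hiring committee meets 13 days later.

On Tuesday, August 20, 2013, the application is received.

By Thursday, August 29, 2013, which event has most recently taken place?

The application is received: Aug 20, 2013.
The phone screen is completed: Aug 20, 2013 + 8 days = Aug 28, 2013.
The take-home is submitted: Aug 28, 2013 + 10 days = Sep 7, 2013.
The onsite loop is held: Sep 7, 2013 + 88 days = Dec 4, 2013.
The hiring committee meets: Dec 4, 2013 + 13 days = Dec 17, 2013.
The offer is extended: Dec 17, 2013 + 80 days = Mar 7, 2014.
The candidate's start date arrives: Mar 7, 2014 + 76 days = May 22, 2014.
Aug 29, 2013 falls between when the phone screen is completed (Aug 28, 2013) and when the take-home is submitted (Sep 7, 2013).

The phone screen is completed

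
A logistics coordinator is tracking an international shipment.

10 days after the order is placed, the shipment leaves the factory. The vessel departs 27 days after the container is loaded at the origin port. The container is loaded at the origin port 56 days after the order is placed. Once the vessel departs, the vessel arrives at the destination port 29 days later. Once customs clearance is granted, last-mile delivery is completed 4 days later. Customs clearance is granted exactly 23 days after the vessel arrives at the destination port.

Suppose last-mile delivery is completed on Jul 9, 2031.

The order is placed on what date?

Last-mile delivery is completed: Jul 9, 2031.
Customs clearance is granted: Jul 9, 2031 − 4 days = Jul 5, 2031.
The vessel arrives at the destination port: Jul 5, 2031 − 23 days = Jun 12, 2031.
The vessel departs: Jun 12, 2031 − 29 days = May 14, 2031.
The container is loaded at the origin port: May 14, 2031 − 27 days = Apr 17, 2031.
The order is placed: Apr 17, 2031 − 56 days = Feb 20, 2031.

Feb 20, 2031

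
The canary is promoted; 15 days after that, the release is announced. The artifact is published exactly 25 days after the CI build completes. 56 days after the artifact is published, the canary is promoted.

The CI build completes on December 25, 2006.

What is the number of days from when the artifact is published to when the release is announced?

71 days

Causal path: the artifact is published → the canary is promoted → the release is announced.
Total delay along the path: 56 + 15 = 71 days.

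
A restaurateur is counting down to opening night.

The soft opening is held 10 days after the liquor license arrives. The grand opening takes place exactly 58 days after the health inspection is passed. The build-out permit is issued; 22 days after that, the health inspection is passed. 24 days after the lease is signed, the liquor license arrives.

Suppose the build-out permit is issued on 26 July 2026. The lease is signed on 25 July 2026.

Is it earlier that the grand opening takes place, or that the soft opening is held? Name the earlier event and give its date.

The soft opening is held — 28 August 2026

The build-out permit is issued: Jul 26, 2026.
The health inspection is passed: Jul 26, 2026 + 22 days = Aug 17, 2026.
The grand opening takes place: Aug 17, 2026 + 58 days = Oct 14, 2026.
The lease is signed: Jul 25, 2026.
The liquor license arrives: Jul 25, 2026 + 24 days = Aug 18, 2026.
The soft opening is held: Aug 18, 2026 + 10 days = Aug 28, 2026.
Comparing: the grand opening takes place on Oct 14, 2026 vs the soft opening is held on Aug 28, 2026. Earlier: the soft opening is held.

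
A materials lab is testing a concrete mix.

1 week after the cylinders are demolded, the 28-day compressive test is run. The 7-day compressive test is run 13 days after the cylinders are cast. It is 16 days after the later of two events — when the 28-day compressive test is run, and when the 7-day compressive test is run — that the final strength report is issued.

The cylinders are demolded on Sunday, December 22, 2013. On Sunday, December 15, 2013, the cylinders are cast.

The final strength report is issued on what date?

Tuesday, January 14, 2014

The cylinders are demolded: Dec 22, 2013.
The 28-day compressive test is run: Dec 22, 2013 + 1 week = Dec 29, 2013.
The cylinders are cast: Dec 15, 2013.
The 7-day compressive test is run: Dec 15, 2013 + 13 days = Dec 28, 2013.
Both prerequisites met — the 28-day compressive test is run (Dec 29, 2013), the 7-day compressive test is run (Dec 28, 2013); the later is Dec 29, 2013.
The final strength report is issued: Dec 29, 2013 + 16 days = Jan 14, 2014.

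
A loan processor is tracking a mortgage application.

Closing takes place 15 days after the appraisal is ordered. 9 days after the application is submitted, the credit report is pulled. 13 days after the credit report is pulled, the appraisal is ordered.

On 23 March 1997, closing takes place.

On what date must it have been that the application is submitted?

Closing takes place: Mar 23, 1997.
The appraisal is ordered: Mar 23, 1997 − 15 days = Mar 8, 1997.
The credit report is pulled: Mar 8, 1997 − 13 days = Feb 23, 1997.
The application is submitted: Feb 23, 1997 − 9 days = Feb 14, 1997.

14 February 1997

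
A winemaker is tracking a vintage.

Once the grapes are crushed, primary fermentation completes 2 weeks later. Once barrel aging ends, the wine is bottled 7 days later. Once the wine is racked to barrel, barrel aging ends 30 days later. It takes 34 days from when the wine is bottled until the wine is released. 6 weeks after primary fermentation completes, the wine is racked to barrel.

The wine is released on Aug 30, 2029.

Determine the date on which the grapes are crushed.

Apr 25, 2029

The wine is released: Aug 30, 2029.
The wine is bottled: Aug 30, 2029 − 34 days = Jul 27, 2029.
Barrel aging ends: Jul 27, 2029 − 7 days = Jul 20, 2029.
The wine is racked to barrel: Jul 20, 2029 − 30 days = Jun 20, 2029.
Primary fermentation completes: Jun 20, 2029 − 6 weeks = May 9, 2029.
The grapes are crushed: May 9, 2029 − 2 weeks = Apr 25, 2029.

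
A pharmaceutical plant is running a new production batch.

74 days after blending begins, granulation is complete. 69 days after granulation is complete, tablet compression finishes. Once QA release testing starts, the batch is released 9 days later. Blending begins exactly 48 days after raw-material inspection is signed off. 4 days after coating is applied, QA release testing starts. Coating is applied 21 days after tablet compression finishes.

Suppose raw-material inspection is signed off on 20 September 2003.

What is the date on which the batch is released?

2 May 2004

Raw-material inspection is signed off: Sep 20, 2003.
Blending begins: Sep 20, 2003 + 48 days = Nov 7, 2003.
Granulation is complete: Nov 7, 2003 + 74 days = Jan 20, 2004.
Tablet compression finishes: Jan 20, 2004 + 69 days = Mar 29, 2004.
Coating is applied: Mar 29, 2004 + 21 days = Apr 19, 2004.
QA release testing starts: Apr 19, 2004 + 4 days = Apr 23, 2004.
The batch is released: Apr 23, 2004 + 9 days = May 2, 2004.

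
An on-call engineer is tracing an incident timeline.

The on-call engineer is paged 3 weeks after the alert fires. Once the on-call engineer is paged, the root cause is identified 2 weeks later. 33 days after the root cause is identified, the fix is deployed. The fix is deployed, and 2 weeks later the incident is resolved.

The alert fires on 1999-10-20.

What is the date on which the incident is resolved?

The alert fires: Oct 20, 1999.
The on-call engineer is paged: Oct 20, 1999 + 3 weeks = Nov 10, 1999.
The root cause is identified: Nov 10, 1999 + 2 weeks = Nov 24, 1999.
The fix is deployed: Nov 24, 1999 + 33 days = Dec 27, 1999.
The incident is resolved: Dec 27, 1999 + 2 weeks = Jan 10, 2000.

2000-01-10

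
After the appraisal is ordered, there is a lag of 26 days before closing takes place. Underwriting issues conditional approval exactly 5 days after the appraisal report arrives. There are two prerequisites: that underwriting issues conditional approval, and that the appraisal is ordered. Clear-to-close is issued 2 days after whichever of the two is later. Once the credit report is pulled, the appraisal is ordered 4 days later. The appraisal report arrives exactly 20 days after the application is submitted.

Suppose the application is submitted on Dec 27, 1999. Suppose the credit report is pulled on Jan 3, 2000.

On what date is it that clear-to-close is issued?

The application is submitted: Dec 27, 1999.
The appraisal report arrives: Dec 27, 1999 + 20 days = Jan 16, 2000.
Underwriting issues conditional approval: Jan 16, 2000 + 5 days = Jan 21, 2000.
The credit report is pulled: Jan 3, 2000.
The appraisal is ordered: Jan 3, 2000 + 4 days = Jan 7, 2000.
Both prerequisites met — underwriting issues conditional approval (Jan 21, 2000), the appraisal is ordered (Jan 7, 2000); the later is Jan 21, 2000.
Clear-to-close is issued: Jan 21, 2000 + 2 days = Jan 23, 2000.

Jan 23, 2000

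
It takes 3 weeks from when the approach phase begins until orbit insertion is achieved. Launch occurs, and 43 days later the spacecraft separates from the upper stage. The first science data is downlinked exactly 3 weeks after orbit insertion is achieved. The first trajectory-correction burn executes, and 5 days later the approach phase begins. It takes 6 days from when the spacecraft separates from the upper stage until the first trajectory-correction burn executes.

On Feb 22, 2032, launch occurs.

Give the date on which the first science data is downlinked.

Launch occurs: Feb 22, 2032.
The spacecraft separates from the upper stage: Feb 22, 2032 + 43 days = Apr 5, 2032.
The first trajectory-correction burn executes: Apr 5, 2032 + 6 days = Apr 11, 2032.
The approach phase begins: Apr 11, 2032 + 5 days = Apr 16, 2032.
Orbit insertion is achieved: Apr 16, 2032 + 3 weeks = May 7, 2032.
The first science data is downlinked: May 7, 2032 + 3 weeks = May 28, 2032.

May 28, 2032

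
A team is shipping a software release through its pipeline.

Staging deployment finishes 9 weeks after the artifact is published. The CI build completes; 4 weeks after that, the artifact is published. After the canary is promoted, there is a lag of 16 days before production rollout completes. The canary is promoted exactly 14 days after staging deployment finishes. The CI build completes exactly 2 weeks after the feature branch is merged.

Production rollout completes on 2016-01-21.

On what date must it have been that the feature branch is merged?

2015-09-08

Production rollout completes: Jan 21, 2016.
The canary is promoted: Jan 21, 2016 − 16 days = Jan 5, 2016.
Staging deployment finishes: Jan 5, 2016 − 14 days = Dec 22, 2015.
The artifact is published: Dec 22, 2015 − 9 weeks = Oct 20, 2015.
The CI build completes: Oct 20, 2015 − 4 weeks = Sep 22, 2015.
The feature branch is merged: Sep 22, 2015 − 2 weeks = Sep 8, 2015.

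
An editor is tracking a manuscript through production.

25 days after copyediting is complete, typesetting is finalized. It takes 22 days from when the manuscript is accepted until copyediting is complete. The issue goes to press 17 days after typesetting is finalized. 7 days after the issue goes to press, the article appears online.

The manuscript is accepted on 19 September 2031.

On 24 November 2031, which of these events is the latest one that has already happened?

The manuscript is accepted: Sep 19, 2031.
Copyediting is complete: Sep 19, 2031 + 22 days = Oct 11, 2031.
Typesetting is finalized: Oct 11, 2031 + 25 days = Nov 5, 2031.
The issue goes to press: Nov 5, 2031 + 17 days = Nov 22, 2031.
The article appears online: Nov 22, 2031 + 7 days = Nov 29, 2031.
Nov 24, 2031 falls between when the issue goes to press (Nov 22, 2031) and when the article appears online (Nov 29, 2031).

The issue goes to press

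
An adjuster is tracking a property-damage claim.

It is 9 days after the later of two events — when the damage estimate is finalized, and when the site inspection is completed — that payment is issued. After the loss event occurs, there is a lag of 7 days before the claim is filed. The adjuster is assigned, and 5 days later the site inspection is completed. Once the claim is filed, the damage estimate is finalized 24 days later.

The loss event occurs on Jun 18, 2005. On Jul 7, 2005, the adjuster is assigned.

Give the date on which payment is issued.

The loss event occurs: Jun 18, 2005.
The claim is filed: Jun 18, 2005 + 7 days = Jun 25, 2005.
The damage estimate is finalized: Jun 25, 2005 + 24 days = Jul 19, 2005.
The adjuster is assigned: Jul 7, 2005.
The site inspection is completed: Jul 7, 2005 + 5 days = Jul 12, 2005.
Both prerequisites met — the damage estimate is finalized (Jul 19, 2005), the site inspection is completed (Jul 12, 2005); the later is Jul 19, 2005.
Payment is issued: Jul 19, 2005 + 9 days = Jul 28, 2005.

Jul 28, 2005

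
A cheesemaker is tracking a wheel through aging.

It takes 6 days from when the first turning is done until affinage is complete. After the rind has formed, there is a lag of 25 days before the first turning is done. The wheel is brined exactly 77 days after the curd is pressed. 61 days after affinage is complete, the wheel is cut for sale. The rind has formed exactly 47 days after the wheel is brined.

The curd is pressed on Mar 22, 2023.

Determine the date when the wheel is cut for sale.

The curd is pressed: Mar 22, 2023.
The wheel is brined: Mar 22, 2023 + 77 days = Jun 7, 2023.
The rind has formed: Jun 7, 2023 + 47 days = Jul 24, 2023.
The first turning is done: Jul 24, 2023 + 25 days = Aug 18, 2023.
Affinage is complete: Aug 18, 2023 + 6 days = Aug 24, 2023.
The wheel is cut for sale: Aug 24, 2023 + 61 days = Oct 24, 2023.

Oct 24, 2023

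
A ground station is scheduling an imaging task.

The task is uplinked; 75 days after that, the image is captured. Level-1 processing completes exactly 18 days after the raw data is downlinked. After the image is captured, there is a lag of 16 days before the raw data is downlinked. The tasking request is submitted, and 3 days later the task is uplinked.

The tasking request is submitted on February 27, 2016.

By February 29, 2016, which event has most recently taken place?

The tasking request is submitted

The tasking request is submitted: Feb 27, 2016.
The task is uplinked: Feb 27, 2016 + 3 days = Mar 1, 2016.
The image is captured: Mar 1, 2016 + 75 days = May 15, 2016.
The raw data is downlinked: May 15, 2016 + 16 days = May 31, 2016.
Level-1 processing completes: May 31, 2016 + 18 days = Jun 18, 2016.
Feb 29, 2016 falls between when the tasking request is submitted (Feb 27, 2016) and when the task is uplinked (Mar 1, 2016).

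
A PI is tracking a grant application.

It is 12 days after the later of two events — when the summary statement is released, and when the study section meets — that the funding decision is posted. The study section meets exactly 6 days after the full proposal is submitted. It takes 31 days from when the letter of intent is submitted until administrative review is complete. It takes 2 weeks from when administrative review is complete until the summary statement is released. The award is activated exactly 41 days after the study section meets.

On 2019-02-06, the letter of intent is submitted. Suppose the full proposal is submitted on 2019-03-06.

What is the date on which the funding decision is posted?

The letter of intent is submitted: Feb 6, 2019.
Administrative review is complete: Feb 6, 2019 + 31 days = Mar 9, 2019.
The summary statement is released: Mar 9, 2019 + 2 weeks = Mar 23, 2019.
The full proposal is submitted: Mar 6, 2019.
The study section meets: Mar 6, 2019 + 6 days = Mar 12, 2019.
Both prerequisites met — the summary statement is released (Mar 23, 2019), the study section meets (Mar 12, 2019); the later is Mar 23, 2019.
The funding decision is posted: Mar 23, 2019 + 12 days = Apr 4, 2019.

2019-04-04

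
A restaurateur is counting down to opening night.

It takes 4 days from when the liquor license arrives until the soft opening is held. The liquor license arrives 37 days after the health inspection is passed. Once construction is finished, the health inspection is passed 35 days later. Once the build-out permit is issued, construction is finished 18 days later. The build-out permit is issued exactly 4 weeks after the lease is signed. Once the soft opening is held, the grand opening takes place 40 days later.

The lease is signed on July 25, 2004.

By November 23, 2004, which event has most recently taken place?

The liquor license arrives

The lease is signed: Jul 25, 2004.
The build-out permit is issued: Jul 25, 2004 + 4 weeks = Aug 22, 2004.
Construction is finished: Aug 22, 2004 + 18 days = Sep 9, 2004.
The health inspection is passed: Sep 9, 2004 + 35 days = Oct 14, 2004.
The liquor license arrives: Oct 14, 2004 + 37 days = Nov 20, 2004.
The soft opening is held: Nov 20, 2004 + 4 days = Nov 24, 2004.
The grand opening takes place: Nov 24, 2004 + 40 days = Jan 3, 2005.
Nov 23, 2004 falls between when the liquor license arrives (Nov 20, 2004) and when the soft opening is held (Nov 24, 2004).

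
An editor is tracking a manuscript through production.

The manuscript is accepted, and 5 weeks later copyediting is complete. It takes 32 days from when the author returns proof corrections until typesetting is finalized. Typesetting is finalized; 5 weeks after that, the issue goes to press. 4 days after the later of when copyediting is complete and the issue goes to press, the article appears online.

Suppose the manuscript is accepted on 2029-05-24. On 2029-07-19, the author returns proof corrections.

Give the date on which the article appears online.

2029-09-28

The manuscript is accepted: May 24, 2029.
Copyediting is complete: May 24, 2029 + 5 weeks = Jun 28, 2029.
The author returns proof corrections: Jul 19, 2029.
Typesetting is finalized: Jul 19, 2029 + 32 days = Aug 20, 2029.
The issue goes to press: Aug 20, 2029 + 5 weeks = Sep 24, 2029.
Both prerequisites met — copyediting is complete (Jun 28, 2029), the issue goes to press (Sep 24, 2029); the later is Sep 24, 2029.
The article appears online: Sep 24, 2029 + 4 days = Sep 28, 2029.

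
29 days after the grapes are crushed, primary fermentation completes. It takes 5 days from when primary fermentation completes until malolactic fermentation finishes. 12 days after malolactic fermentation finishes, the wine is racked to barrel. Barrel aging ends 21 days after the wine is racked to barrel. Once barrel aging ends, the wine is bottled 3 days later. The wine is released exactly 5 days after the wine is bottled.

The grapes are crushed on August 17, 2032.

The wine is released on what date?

October 31, 2032

The grapes are crushed: Aug 17, 2032.
Primary fermentation completes: Aug 17, 2032 + 29 days = Sep 15, 2032.
Malolactic fermentation finishes: Sep 15, 2032 + 5 days = Sep 20, 2032.
The wine is racked to barrel: Sep 20, 2032 + 12 days = Oct 2, 2032.
Barrel aging ends: Oct 2, 2032 + 21 days = Oct 23, 2032.
The wine is bottled: Oct 23, 2032 + 3 days = Oct 26, 2032.
The wine is released: Oct 26, 2032 + 5 days = Oct 31, 2032.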